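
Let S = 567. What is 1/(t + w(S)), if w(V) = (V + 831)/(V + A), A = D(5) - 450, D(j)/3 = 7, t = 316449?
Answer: 23/7278560 ≈ 3.1600e-6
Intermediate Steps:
D(j) = 21 (D(j) = 3*7 = 21)
A = -429 (A = 21 - 450 = -429)
w(V) = (831 + V)/(-429 + V) (w(V) = (V + 831)/(V - 429) = (831 + V)/(-429 + V))
1/(t + w(S)) = 1/(316449 + (831 + 567)/(-429 + 567)) = 1/(316449 + 1398/138) = 1/(316449 + (1/138)*1398) = 1/(316449 + 233/23) = 1/(7278560/23) = 23/7278560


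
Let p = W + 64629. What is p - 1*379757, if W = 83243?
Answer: -231885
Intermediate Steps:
p = 147872 (p = 83243 + 64629 = 147872)
p - 1*379757 = 147872 - 1*379757 = 147872 - 379757 = -231885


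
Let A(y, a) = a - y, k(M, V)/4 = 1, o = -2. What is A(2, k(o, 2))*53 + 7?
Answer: 113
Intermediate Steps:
k(M, V) = 4 (k(M, V) = 4*1 = 4)
A(2, k(o, 2))*53 + 7 = (4 - 1*2)*53 + 7 = (4 - 2)*53 + 7 = 2*53 + 7 = 106 + 7 = 113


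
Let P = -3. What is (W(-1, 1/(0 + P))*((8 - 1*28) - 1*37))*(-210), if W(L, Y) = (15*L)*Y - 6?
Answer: -11970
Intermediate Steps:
W(L, Y) = -6 + 15*L*Y (W(L, Y) = 15*L*Y - 6 = -6 + 15*L*Y)
(W(-1, 1/(0 + P))*((8 - 1*28) - 1*37))*(-210) = ((-6 + 15*(-1)/(0 - 3))*((8 - 1*28) - 1*37))*(-210) = ((-6 + 15*(-1)/(-3))*((8 - 28) - 37))*(-210) = ((-6 + 15*(-1)*(-1/3))*(-20 - 37))*(-210) = ((-6 + 5)*(-57))*(-210) = -1*(-57)*(-210) = 57*(-210) = -11970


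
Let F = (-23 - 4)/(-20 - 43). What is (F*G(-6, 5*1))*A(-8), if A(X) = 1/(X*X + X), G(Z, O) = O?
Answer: 15/392 ≈ 0.038265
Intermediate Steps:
A(X) = 1/(X + X²) (A(X) = 1/(X² + X) = 1/(X + X²))
F = 3/7 (F = -27/(-63) = -27*(-1/63) = 3/7 ≈ 0.42857)
(F*G(-6, 5*1))*A(-8) = (3*(5*1)/7)*(1/((-8)*(1 - 8))) = ((3/7)*5)*(-⅛/(-7)) = 15*(-⅛*(-⅐))/7 = (15/7)*(1/56) = 15/392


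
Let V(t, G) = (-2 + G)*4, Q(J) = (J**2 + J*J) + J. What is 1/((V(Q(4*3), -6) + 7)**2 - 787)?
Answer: -1/162 ≈ -0.0061728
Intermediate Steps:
Q(J) = J + 2*J**2 (Q(J) = (J**2 + J**2) + J = 2*J**2 + J = J + 2*J**2)
V(t, G) = -8 + 4*G
1/((V(Q(4*3), -6) + 7)**2 - 787) = 1/(((-8 + 4*(-6)) + 7)**2 - 787) = 1/(((-8 - 24) + 7)**2 - 787) = 1/((-32 + 7)**2 - 787) = 1/((-25)**2 - 787) = 1/(625 - 787) = 1/(-162) = -1/162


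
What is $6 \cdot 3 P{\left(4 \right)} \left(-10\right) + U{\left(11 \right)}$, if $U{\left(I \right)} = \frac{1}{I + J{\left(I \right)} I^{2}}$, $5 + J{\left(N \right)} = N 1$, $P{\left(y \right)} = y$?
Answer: $- \frac{530639}{737} \approx -720.0$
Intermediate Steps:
$J{\left(N \right)} = -5 + N$ ($J{\left(N \right)} = -5 + N 1 = -5 + N$)
$U{\left(I \right)} = \frac{1}{I + I^{2} \left(-5 + I\right)}$ ($U{\left(I \right)} = \frac{1}{I + \left(-5 + I\right) I^{2}} = \frac{1}{I + I^{2} \left(-5 + I\right)}$)
$6 \cdot 3 P{\left(4 \right)} \left(-10\right) + U{\left(11 \right)} = 6 \cdot 3 \cdot 4 \left(-10\right) + \frac{1}{11 \left(1 + 11 \left(-5 + 11\right)\right)} = 18 \cdot 4 \left(-10\right) + \frac{1}{11 \left(1 + 11 \cdot 6\right)} = 72 \left(-10\right) + \frac{1}{11 \left(1 + 66\right)} = -720 + \frac{1}{11 \cdot 67} = -720 + \frac{1}{11} \cdot \frac{1}{67} = -720 + \frac{1}{737} = - \frac{530639}{737}$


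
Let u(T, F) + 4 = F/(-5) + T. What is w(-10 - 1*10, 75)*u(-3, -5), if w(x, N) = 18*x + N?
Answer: 1710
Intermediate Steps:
u(T, F) = -4 + T - F/5 (u(T, F) = -4 + (F/(-5) + T) = -4 + (F*(-⅕) + T) = -4 + (-F/5 + T) = -4 + (T - F/5) = -4 + T - F/5)
w(x, N) = N + 18*x
w(-10 - 1*10, 75)*u(-3, -5) = (75 + 18*(-10 - 1*10))*(-4 - 3 - ⅕*(-5)) = (75 + 18*(-10 - 10))*(-4 - 3 + 1) = (75 + 18*(-20))*(-6) = (75 - 360)*(-6) = -285*(-6) = 1710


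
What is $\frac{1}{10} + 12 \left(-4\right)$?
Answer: $- \frac{479}{10} \approx -47.9$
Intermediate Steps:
$\frac{1}{10} + 12 \left(-4\right) = \frac{1}{10} - 48 = - \frac{479}{10}$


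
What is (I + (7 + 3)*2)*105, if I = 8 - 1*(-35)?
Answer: 6615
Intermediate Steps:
I = 43 (I = 8 + 35 = 43)
(I + (7 + 3)*2)*105 = (43 + (7 + 3)*2)*105 = (43 + 10*2)*105 = (43 + 20)*105 = 63*105 = 6615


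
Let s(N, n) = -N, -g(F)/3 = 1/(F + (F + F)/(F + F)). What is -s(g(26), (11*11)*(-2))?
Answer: -⅑ ≈ -0.11111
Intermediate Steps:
g(F) = -3/(1 + F) (g(F) = -3/(F + (F + F)/(F + F)) = -3/(F + (2*F)/((2*F))) = -3/(F + (2*F)*(1/(2*F))) = -3/(F + 1) = -3/(1 + F))
-s(g(26), (11*11)*(-2)) = -(-1)*(-3/(1 + 26)) = -(-1)*(-3/27) = -(-1)*(-3*1/27) = -(-1)*(-1)/9 = -1*⅑ = -⅑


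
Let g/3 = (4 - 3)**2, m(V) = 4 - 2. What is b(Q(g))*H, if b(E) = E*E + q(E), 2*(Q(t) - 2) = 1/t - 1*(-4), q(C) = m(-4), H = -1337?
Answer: -931889/36 ≈ -25886.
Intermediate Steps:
m(V) = 2
g = 3 (g = 3*(4 - 3)**2 = 3*1**2 = 3*1 = 3)
q(C) = 2
Q(t) = 4 + 1/(2*t) (Q(t) = 2 + (1/t - 1*(-4))/2 = 2 + (1/t + 4)/2 = 2 + (4 + 1/t)/2 = 2 + (2 + 1/(2*t)) = 4 + 1/(2*t))
b(E) = 2 + E**2 (b(E) = E*E + 2 = E**2 + 2 = 2 + E**2)
b(Q(g))*H = (2 + (4 + (1/2)/3)**2)*(-1337) = (2 + (4 + (1/2)*(1/3))**2)*(-1337) = (2 + (4 + 1/6)**2)*(-1337) = (2 + (25/6)**2)*(-1337) = (2 + 625/36)*(-1337) = (697/36)*(-1337) = -931889/36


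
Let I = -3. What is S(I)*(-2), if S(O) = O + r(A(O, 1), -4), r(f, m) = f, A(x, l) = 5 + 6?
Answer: -16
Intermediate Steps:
A(x, l) = 11
S(O) = 11 + O (S(O) = O + 11 = 11 + O)
S(I)*(-2) = (11 - 3)*(-2) = 8*(-2) = -16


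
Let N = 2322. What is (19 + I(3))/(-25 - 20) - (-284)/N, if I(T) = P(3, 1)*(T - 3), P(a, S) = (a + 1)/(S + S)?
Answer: -1741/5805 ≈ -0.29991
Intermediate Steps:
P(a, S) = (1 + a)/(2*S) (P(a, S) = (1 + a)/((2*S)) = (1 + a)*(1/(2*S)) = (1 + a)/(2*S))
I(T) = -6 + 2*T (I(T) = ((1/2)*(1 + 3)/1)*(T - 3) = ((1/2)*1*4)*(-3 + T) = 2*(-3 + T) = -6 + 2*T)
(19 + I(3))/(-25 - 20) - (-284)/N = (19 + (-6 + 2*3))/(-25 - 20) - (-284)/2322 = (19 + (-6 + 6))/(-45) - (-284)/2322 = -(19 + 0)/45 - 1*(-142/1161) = -1/45*19 + 142/1161 = -19/45 + 142/1161 = -1741/5805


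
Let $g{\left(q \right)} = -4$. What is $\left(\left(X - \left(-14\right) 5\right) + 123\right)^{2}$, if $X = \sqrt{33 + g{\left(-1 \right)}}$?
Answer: $\left(193 + \sqrt{29}\right)^{2} \approx 39357.0$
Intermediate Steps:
$X = \sqrt{29}$ ($X = \sqrt{33 - 4} = \sqrt{29} \approx 5.3852$)
$\left(\left(X - \left(-14\right) 5\right) + 123\right)^{2} = \left(\left(\sqrt{29} - \left(-14\right) 5\right) + 123\right)^{2} = \left(\left(\sqrt{29} - -70\right) + 123\right)^{2} = \left(\left(\sqrt{29} + 70\right) + 123\right)^{2} = \left(\left(70 + \sqrt{29}\right) + 123\right)^{2} = \left(193 + \sqrt{29}\right)^{2}$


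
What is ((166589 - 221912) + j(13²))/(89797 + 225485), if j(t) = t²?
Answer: -13381/157641 ≈ -0.084883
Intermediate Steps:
((166589 - 221912) + j(13²))/(89797 + 225485) = ((166589 - 221912) + (13²)²)/(89797 + 225485) = (-55323 + 169²)/315282 = (-55323 + 28561)*(1/315282) = -26762*1/315282 = -13381/157641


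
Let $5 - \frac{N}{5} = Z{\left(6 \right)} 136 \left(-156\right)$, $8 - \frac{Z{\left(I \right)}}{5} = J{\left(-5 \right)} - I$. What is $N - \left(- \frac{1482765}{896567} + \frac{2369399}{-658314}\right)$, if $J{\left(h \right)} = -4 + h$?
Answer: $\frac{7200261495992281993}{590222608038} \approx 1.2199 \cdot 10^{7}$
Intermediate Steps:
$Z{\left(I \right)} = 85 + 5 I$ ($Z{\left(I \right)} = 40 - 5 \left(\left(-4 - 5\right) - I\right) = 40 - 5 \left(-9 - I\right) = 40 + \left(45 + 5 I\right) = 85 + 5 I$)
$N = 12199225$ ($N = 25 - 5 \left(85 + 5 \cdot 6\right) 136 \left(-156\right) = 25 - 5 \left(85 + 30\right) 136 \left(-156\right) = 25 - 5 \cdot 115 \cdot 136 \left(-156\right) = 25 - 5 \cdot 15640 \left(-156\right) = 25 - -12199200 = 25 + 12199200 = 12199225$)
$N - \left(- \frac{1482765}{896567} + \frac{2369399}{-658314}\right) = 12199225 - \left(- \frac{1482765}{896567} + \frac{2369399}{-658314}\right) = 12199225 - \left(\left(-1482765\right) \frac{1}{896567} + 2369399 \left(- \frac{1}{658314}\right)\right) = 12199225 - \left(- \frac{1482765}{896567} - \frac{2369399}{658314}\right) = 12199225 - - \frac{3100449911443}{590222608038} = 12199225 + \frac{3100449911443}{590222608038} = \frac{7200261495992281993}{590222608038}$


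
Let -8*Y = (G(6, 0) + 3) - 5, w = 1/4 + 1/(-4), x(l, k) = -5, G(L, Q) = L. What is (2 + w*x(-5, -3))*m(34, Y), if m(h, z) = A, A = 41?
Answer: 82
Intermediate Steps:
w = 0 (w = 1*(1/4) + 1*(-1/4) = 1/4 - 1/4 = 0)
Y = -1/2 (Y = -((6 + 3) - 5)/8 = -(9 - 5)/8 = -1/8*4 = -1/2 ≈ -0.50000)
m(h, z) = 41
(2 + w*x(-5, -3))*m(34, Y) = (2 + 0*(-5))*41 = (2 + 0)*41 = 2*41 = 82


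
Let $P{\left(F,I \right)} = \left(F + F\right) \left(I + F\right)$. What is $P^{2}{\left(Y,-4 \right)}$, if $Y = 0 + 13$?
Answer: $54756$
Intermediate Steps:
$Y = 13$
$P{\left(F,I \right)} = 2 F \left(F + I\right)$
$P^{2}{\left(Y,-4 \right)} = \left(2 \cdot 13 \left(13 - 4\right)\right)^{2} = \left(2 \cdot 13 \cdot 9\right)^{2} = 234^{2} = 54756$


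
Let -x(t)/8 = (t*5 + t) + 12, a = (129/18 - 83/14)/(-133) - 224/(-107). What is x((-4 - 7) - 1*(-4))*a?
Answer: 49828000/99617 ≈ 500.20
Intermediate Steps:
a = 622850/298851 (a = (129*(1/18) - 83*1/14)*(-1/133) - 224*(-1/107) = (43/6 - 83/14)*(-1/133) + 224/107 = (26/21)*(-1/133) + 224/107 = -26/2793 + 224/107 = 622850/298851 ≈ 2.0841)
x(t) = -96 - 48*t (x(t) = -8*((t*5 + t) + 12) = -8*((5*t + t) + 12) = -8*(6*t + 12) = -8*(12 + 6*t) = -96 - 48*t)
x((-4 - 7) - 1*(-4))*a = (-96 - 48*((-4 - 7) - 1*(-4)))*(622850/298851) = (-96 - 48*(-11 + 4))*(622850/298851) = (-96 - 48*(-7))*(622850/298851) = (-96 + 336)*(622850/298851) = 240*(622850/298851) = 49828000/99617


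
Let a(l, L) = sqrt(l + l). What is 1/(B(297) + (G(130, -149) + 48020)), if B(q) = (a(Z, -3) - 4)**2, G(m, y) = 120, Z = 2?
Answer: 1/48144 ≈ 2.0771e-5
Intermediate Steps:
a(l, L) = sqrt(2)*sqrt(l) (a(l, L) = sqrt(2*l) = sqrt(2)*sqrt(l))
B(q) = 4 (B(q) = (sqrt(2)*sqrt(2) - 4)**2 = (2 - 4)**2 = (-2)**2 = 4)
1/(B(297) + (G(130, -149) + 48020)) = 1/(4 + (120 + 48020)) = 1/(4 + 48140) = 1/48144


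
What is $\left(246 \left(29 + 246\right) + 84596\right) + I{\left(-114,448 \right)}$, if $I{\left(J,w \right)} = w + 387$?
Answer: $153081$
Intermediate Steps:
$I{\left(J,w \right)} = 387 + w$
$\left(246 \left(29 + 246\right) + 84596\right) + I{\left(-114,448 \right)} = \left(246 \left(29 + 246\right) + 84596\right) + \left(387 + 448\right) = \left(246 \cdot 275 + 84596\right) + 835 = \left(67650 + 84596\right) + 835 = 152246 + 835 = 153081$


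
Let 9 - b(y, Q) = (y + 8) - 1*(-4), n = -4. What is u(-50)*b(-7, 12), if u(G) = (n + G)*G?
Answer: 10800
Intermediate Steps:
u(G) = G*(-4 + G) (u(G) = (-4 + G)*G = G*(-4 + G))
b(y, Q) = -3 - y (b(y, Q) = 9 - ((y + 8) - 1*(-4)) = 9 - ((8 + y) + 4) = 9 - (12 + y) = 9 + (-12 - y) = -3 - y)
u(-50)*b(-7, 12) = (-50*(-4 - 50))*(-3 - 1*(-7)) = (-50*(-54))*(-3 + 7) = 2700*4 = 10800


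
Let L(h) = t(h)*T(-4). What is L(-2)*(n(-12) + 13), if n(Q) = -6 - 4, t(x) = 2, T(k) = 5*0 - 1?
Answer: -6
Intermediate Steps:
T(k) = -1 (T(k) = 0 - 1 = -1)
n(Q) = -10
L(h) = -2 (L(h) = 2*(-1) = -2)
L(-2)*(n(-12) + 13) = -2*(-10 + 13) = -2*3 = -6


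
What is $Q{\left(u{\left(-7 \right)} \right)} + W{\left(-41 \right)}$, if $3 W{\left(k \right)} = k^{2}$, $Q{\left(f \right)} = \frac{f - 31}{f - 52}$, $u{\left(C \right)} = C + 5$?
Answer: $\frac{10097}{18} \approx 560.94$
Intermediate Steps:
$u{\left(C \right)} = 5 + C$
$Q{\left(f \right)} = \frac{-31 + f}{-52 + f}$
$W{\left(k \right)} = \frac{k^{2}}{3}$
$Q{\left(u{\left(-7 \right)} \right)} + W{\left(-41 \right)} = \frac{-31 + \left(5 - 7\right)}{-52 + \left(5 - 7\right)} + \frac{\left(-41\right)^{2}}{3} = \frac{-31 - 2}{-52 - 2} + \frac{1}{3} \cdot 1681 = \frac{1}{-54} \left(-33\right) + \frac{1681}{3} = \left(- \frac{1}{54}\right) \left(-33\right) + \frac{1681}{3} = \frac{11}{18} + \frac{1681}{3} = \frac{10097}{18}$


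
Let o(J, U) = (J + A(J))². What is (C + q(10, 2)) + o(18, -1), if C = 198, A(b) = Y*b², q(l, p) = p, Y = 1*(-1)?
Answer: 93836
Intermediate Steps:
Y = -1
A(b) = -b²
o(J, U) = (J - J²)²
(C + q(10, 2)) + o(18, -1) = (198 + 2) + 18²*(-1 + 18)² = 200 + 324*17² = 200 + 324*289 = 200 + 93636 = 93836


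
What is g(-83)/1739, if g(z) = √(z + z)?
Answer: I*√166/1739 ≈ 0.0074089*I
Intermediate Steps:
g(z) = √2*√z (g(z) = √(2*z) = √2*√z)
g(-83)/1739 = (√2*√(-83))/1739 = (√2*(I*√83))*(1/1739) = (I*√166)*(1/1739) = I*√166/1739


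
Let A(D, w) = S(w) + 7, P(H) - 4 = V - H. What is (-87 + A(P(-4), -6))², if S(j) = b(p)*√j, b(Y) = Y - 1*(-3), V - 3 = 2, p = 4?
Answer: 6106 - 1120*I*√6 ≈ 6106.0 - 2743.4*I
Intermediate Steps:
V = 5 (V = 3 + 2 = 5)
b(Y) = 3 + Y (b(Y) = Y + 3 = 3 + Y)
P(H) = 9 - H (P(H) = 4 + (5 - H) = 9 - H)
S(j) = 7*√j (S(j) = (3 + 4)*√j = 7*√j)
A(D, w) = 7 + 7*√w (A(D, w) = 7*√w + 7 = 7 + 7*√w)
(-87 + A(P(-4), -6))² = (-87 + (7 + 7*√(-6)))² = (-87 + (7 + 7*(I*√6)))² = (-87 + (7 + 7*I*√6))² = (-80 + 7*I*√6)²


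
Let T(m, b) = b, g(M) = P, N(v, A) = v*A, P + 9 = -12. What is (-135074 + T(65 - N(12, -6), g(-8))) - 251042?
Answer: -386137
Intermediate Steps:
P = -21 (P = -9 - 12 = -21)
N(v, A) = A*v
g(M) = -21
(-135074 + T(65 - N(12, -6), g(-8))) - 251042 = (-135074 - 21) - 251042 = -135095 - 251042 = -386137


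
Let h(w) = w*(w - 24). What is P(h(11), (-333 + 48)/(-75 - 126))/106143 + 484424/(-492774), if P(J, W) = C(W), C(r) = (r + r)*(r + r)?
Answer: -38466430886608/39132491408583 ≈ -0.98298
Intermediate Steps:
h(w) = w*(-24 + w)
C(r) = 4*r² (C(r) = (2*r)*(2*r) = 4*r²)
P(J, W) = 4*W²
P(h(11), (-333 + 48)/(-75 - 126))/106143 + 484424/(-492774) = (4*((-333 + 48)/(-75 - 126))²)/106143 + 484424/(-492774) = (4*(-285/(-201))²)*(1/106143) + 484424*(-1/492774) = (4*(-285*(-1/201))²)*(1/106143) - 242212/246387 = (4*(95/67)²)*(1/106143) - 242212/246387 = (4*(9025/4489))*(1/106143) - 242212/246387 = (36100/4489)*(1/106143) - 242212/246387 = 36100/476475927 - 242212/246387 = -38466430886608/39132491408583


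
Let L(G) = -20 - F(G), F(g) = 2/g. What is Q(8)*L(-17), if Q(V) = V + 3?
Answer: -3718/17 ≈ -218.71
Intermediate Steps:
L(G) = -20 - 2/G
Q(V) = 3 + V
Q(8)*L(-17) = (3 + 8)*(-20 - 2/(-17)) = 11*(-20 - 2*(-1/17)) = 11*(-20 + 2/17) = 11*(-338/17) = -3718/17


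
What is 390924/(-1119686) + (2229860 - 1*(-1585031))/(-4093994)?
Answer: -2935960277341/2291993882942 ≈ -1.2810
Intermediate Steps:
390924/(-1119686) + (2229860 - 1*(-1585031))/(-4093994) = 390924*(-1/1119686) + (2229860 + 1585031)*(-1/4093994) = -195462/559843 + 3814891*(-1/4093994) = -195462/559843 - 3814891/4093994 = -2935960277341/2291993882942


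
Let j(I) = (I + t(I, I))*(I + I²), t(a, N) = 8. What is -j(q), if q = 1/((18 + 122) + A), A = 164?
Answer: -742065/28094464 ≈ -0.026413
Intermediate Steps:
q = 1/304 (q = 1/((18 + 122) + 164) = 1/(140 + 164) = 1/304 ≈ 0.0032895)
j(I) = (8 + I)*(I + I²) (j(I) = (I + 8)*(I + I²) = (8 + I)*(I + I²))
-j(q) = -(8 + (1/304)² + 9*(1/304))/304 = -(8 + 1/92416 + 9/304)/304 = -742065/(304*92416) = -1*742065/28094464 = -742065/28094464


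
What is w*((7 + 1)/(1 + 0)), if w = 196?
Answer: 1568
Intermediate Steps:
w*((7 + 1)/(1 + 0)) = 196*((7 + 1)/(1 + 0)) = 196*(8/1) = 196*(8*1) = 196*8 = 1568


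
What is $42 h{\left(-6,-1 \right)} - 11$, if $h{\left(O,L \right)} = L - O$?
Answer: $199$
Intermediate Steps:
$42 h{\left(-6,-1 \right)} - 11 = 42 \left(-1 - -6\right) - 11 = 42 \left(-1 + 6\right) - 11 = 42 \cdot 5 - 11 = 210 - 11 = 199$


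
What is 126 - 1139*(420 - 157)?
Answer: -299431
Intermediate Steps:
126 - 1139*(420 - 157) = 126 - 1139*263 = 126 - 299557 = -299431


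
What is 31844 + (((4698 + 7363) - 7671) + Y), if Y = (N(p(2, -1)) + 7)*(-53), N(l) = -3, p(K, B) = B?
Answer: 36022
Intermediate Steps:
Y = -212 (Y = (-3 + 7)*(-53) = 4*(-53) = -212)
31844 + (((4698 + 7363) - 7671) + Y) = 31844 + (((4698 + 7363) - 7671) - 212) = 31844 + ((12061 - 7671) - 212) = 31844 + (4390 - 212) = 31844 + 4178 = 36022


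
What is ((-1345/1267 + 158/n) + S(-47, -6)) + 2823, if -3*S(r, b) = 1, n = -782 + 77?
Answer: 840052083/297745 ≈ 2821.4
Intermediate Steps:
n = -705
S(r, b) = -⅓ (S(r, b) = -⅓*1 = -⅓)
((-1345/1267 + 158/n) + S(-47, -6)) + 2823 = ((-1345/1267 + 158/(-705)) - ⅓) + 2823 = ((-1345*1/1267 + 158*(-1/705)) - ⅓) + 2823 = ((-1345/1267 - 158/705) - ⅓) + 2823 = (-1148411/893235 - ⅓) + 2823 = -482052/297745 + 2823 = 840052083/297745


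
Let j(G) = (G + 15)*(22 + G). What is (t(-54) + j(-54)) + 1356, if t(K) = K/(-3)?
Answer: 2622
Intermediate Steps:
t(K) = -K/3 (t(K) = K*(-⅓) = -K/3)
j(G) = (15 + G)*(22 + G)
(t(-54) + j(-54)) + 1356 = (-⅓*(-54) + (330 + (-54)² + 37*(-54))) + 1356 = (18 + (330 + 2916 - 1998)) + 1356 = (18 + 1248) + 1356 = 1266 + 1356 = 2622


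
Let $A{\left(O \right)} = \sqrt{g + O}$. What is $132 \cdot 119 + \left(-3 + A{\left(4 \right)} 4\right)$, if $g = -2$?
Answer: $15705 + 4 \sqrt{2} \approx 15711.0$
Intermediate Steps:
$A{\left(O \right)} = \sqrt{-2 + O}$
$132 \cdot 119 + \left(-3 + A{\left(4 \right)} 4\right) = 132 \cdot 119 - \left(3 - \sqrt{-2 + 4} \cdot 4\right) = 15708 - \left(3 - \sqrt{2} \cdot 4\right) = 15708 - \left(3 - 4 \sqrt{2}\right) = 15705 + 4 \sqrt{2}$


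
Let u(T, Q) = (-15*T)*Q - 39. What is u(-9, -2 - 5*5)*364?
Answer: -1340976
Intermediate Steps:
u(T, Q) = -39 - 15*Q*T (u(T, Q) = -15*Q*T - 39 = -39 - 15*Q*T)
u(-9, -2 - 5*5)*364 = (-39 - 15*(-2 - 5*5)*(-9))*364 = (-39 - 15*(-2 - 25)*(-9))*364 = (-39 - 15*(-27)*(-9))*364 = (-39 - 3645)*364 = -3684*364 = -1340976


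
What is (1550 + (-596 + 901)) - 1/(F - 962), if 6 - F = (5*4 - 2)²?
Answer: 2374401/1280 ≈ 1855.0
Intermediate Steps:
F = -318 (F = 6 - (5*4 - 2)² = 6 - (20 - 2)² = 6 - 1*18² = 6 - 1*324 = 6 - 324 = -318)
(1550 + (-596 + 901)) - 1/(F - 962) = (1550 + (-596 + 901)) - 1/(-318 - 962) = (1550 + 305) - 1/(-1280) = 1855 - 1*(-1/1280) = 1855 + 1/1280 = 2374401/1280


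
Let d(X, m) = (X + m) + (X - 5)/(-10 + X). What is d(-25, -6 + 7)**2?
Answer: 26244/49 ≈ 535.59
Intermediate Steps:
d(X, m) = X + m + (-5 + X)/(-10 + X) (d(X, m) = (X + m) + (-5 + X)/(-10 + X) = X + m + (-5 + X)/(-10 + X))
d(-25, -6 + 7)**2 = ((-5 + (-25)**2 - 10*(-6 + 7) - 9*(-25) - 25*(-6 + 7))/(-10 - 25))**2 = ((-5 + 625 - 10*1 + 225 - 25*1)/(-35))**2 = (-(-5 + 625 - 10 + 225 - 25)/35)**2 = (-1/35*810)**2 = (-162/7)**2 = 26244/49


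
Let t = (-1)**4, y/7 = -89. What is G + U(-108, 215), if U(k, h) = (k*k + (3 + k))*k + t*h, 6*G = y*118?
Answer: -3781228/3 ≈ -1.2604e+6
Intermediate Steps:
y = -623 (y = 7*(-89) = -623)
t = 1
G = -36757/3 (G = (-623*118)/6 = (1/6)*(-73514) = -36757/3 ≈ -12252.)
U(k, h) = h + k*(3 + k + k**2) (U(k, h) = (k*k + (3 + k))*k + 1*h = (k**2 + (3 + k))*k + h = (3 + k + k**2)*k + h = k*(3 + k + k**2) + h = h + k*(3 + k + k**2))
G + U(-108, 215) = -36757/3 + (215 + (-108)**2 + (-108)**3 + 3*(-108)) = -36757/3 + (215 + 11664 - 1259712 - 324) = -36757/3 - 1248157 = -3781228/3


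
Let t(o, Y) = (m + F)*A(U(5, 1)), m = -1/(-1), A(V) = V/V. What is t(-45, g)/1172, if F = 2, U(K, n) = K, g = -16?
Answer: 3/1172 ≈ 0.0025597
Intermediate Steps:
A(V) = 1
m = 1 (m = -1*(-1) = 1)
t(o, Y) = 3 (t(o, Y) = (1 + 2)*1 = 3*1 = 3)
t(-45, g)/1172 = 3/1172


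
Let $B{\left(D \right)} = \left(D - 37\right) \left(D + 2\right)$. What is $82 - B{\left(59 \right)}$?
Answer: $-1260$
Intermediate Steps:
$B{\left(D \right)} = \left(-37 + D\right) \left(2 + D\right)$
$82 - B{\left(59 \right)} = 82 - \left(-74 + 59^{2} - 2065\right) = 82 - \left(-74 + 3481 - 2065\right) = 82 - 1342 = -1260$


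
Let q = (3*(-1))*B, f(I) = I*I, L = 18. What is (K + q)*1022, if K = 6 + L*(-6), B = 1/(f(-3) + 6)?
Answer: -522242/5 ≈ -1.0445e+5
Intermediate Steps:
f(I) = I²
B = 1/15 (B = 1/((-3)² + 6) = 1/(9 + 6) = 1/15 ≈ 0.066667)
K = -102 (K = 6 + 18*(-6) = 6 - 108 = -102)
q = -⅕ (q = (3*(-1))*(1/15) = -3*1/15 = -⅕ ≈ -0.20000)
(K + q)*1022 = (-102 - ⅕)*1022 = -511/5*1022 = -522242/5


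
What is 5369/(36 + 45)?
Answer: 5369/81 ≈ 66.284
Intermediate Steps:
5369/(36 + 45) = 5369/81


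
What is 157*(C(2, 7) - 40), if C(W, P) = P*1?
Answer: -5181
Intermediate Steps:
C(W, P) = P
157*(C(2, 7) - 40) = 157*(7 - 40) = 157*(-33) = -5181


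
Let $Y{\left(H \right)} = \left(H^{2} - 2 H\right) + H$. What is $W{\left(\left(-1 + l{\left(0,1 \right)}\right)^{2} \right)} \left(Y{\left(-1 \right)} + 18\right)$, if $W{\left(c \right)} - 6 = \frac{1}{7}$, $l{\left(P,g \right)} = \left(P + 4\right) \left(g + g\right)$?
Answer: $\frac{860}{7} \approx 122.86$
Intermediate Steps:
$Y{\left(H \right)} = H^{2} - H$
$l{\left(P,g \right)} = 2 g \left(4 + P\right)$ ($l{\left(P,g \right)} = \left(4 + P\right) 2 g = 2 g \left(4 + P\right)$)
$W{\left(c \right)} = \frac{43}{7}$ ($W{\left(c \right)} = 6 + \frac{1}{7} = \frac{43}{7}$)
$W{\left(\left(-1 + l{\left(0,1 \right)}\right)^{2} \right)} \left(Y{\left(-1 \right)} + 18\right) = \frac{43 \left(- (-1 - 1) + 18\right)}{7} = \frac{43 \left(\left(-1\right) \left(-2\right) + 18\right)}{7} = \frac{43 \left(2 + 18\right)}{7} = \frac{43}{7} \cdot 20 = \frac{860}{7}$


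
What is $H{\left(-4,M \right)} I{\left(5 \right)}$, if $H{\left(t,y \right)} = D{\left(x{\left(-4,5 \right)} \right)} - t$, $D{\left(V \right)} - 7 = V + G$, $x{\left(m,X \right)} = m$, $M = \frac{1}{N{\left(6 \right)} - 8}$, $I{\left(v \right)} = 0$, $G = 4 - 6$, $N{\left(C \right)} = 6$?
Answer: $0$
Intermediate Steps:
$G = -2$ ($G = 4 - 6 = -2$)
$M = - \frac{1}{2}$ ($M = \frac{1}{6 - 8} = \frac{1}{-2} = - \frac{1}{2} \approx -0.5$)
$D{\left(V \right)} = 5 + V$ ($D{\left(V \right)} = 7 + \left(V - 2\right) = 7 + \left(-2 + V\right) = 5 + V$)
$H{\left(t,y \right)} = 1 - t$ ($H{\left(t,y \right)} = \left(5 - 4\right) - t = 1 - t$)
$H{\left(-4,M \right)} I{\left(5 \right)} = \left(1 - -4\right) 0 = \left(1 + 4\right) 0 = 5 \cdot 0 = 0$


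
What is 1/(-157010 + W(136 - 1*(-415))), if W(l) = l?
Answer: -1/156459 ≈ -6.3914e-6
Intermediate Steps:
1/(-157010 + W(136 - 1*(-415))) = 1/(-157010 + (136 - 1*(-415))) = 1/(-157010 + (136 + 415)) = 1/(-157010 + 551) = 1/(-156459) = -1/156459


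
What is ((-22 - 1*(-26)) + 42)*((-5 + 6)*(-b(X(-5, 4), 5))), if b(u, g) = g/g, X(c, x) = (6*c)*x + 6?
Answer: -46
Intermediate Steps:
X(c, x) = 6 + 6*c*x (X(c, x) = 6*c*x + 6 = 6 + 6*c*x)
b(u, g) = 1
((-22 - 1*(-26)) + 42)*((-5 + 6)*(-b(X(-5, 4), 5))) = ((-22 - 1*(-26)) + 42)*((-5 + 6)*(-1*1)) = ((-22 + 26) + 42)*(1*(-1)) = (4 + 42)*(-1) = 46*(-1) = -46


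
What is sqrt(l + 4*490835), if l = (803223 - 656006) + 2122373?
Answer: sqrt(4232930) ≈ 2057.4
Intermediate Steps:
l = 2269590 (l = 147217 + 2122373 = 2269590)
sqrt(l + 4*490835) = sqrt(2269590 + 4*490835) = sqrt(2269590 + 1963340) = sqrt(4232930)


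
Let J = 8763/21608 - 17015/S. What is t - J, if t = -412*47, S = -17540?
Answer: -366978050781/18950216 ≈ -19365.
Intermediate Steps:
t = -19364
J = 26068157/18950216 (J = 8763/21608 - 17015/(-17540) = 8763*(1/21608) - 17015*(-1/17540) = 8763/21608 + 3403/3508 = 26068157/18950216 ≈ 1.3756)
t - J = -19364 - 1*26068157/18950216 = -19364 - 26068157/18950216 = -366978050781/18950216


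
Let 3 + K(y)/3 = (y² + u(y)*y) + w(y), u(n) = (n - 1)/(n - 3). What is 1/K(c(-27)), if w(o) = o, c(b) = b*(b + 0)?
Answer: 121/193441977 ≈ 6.2551e-7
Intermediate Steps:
c(b) = b² (c(b) = b*b = b²)
u(n) = (-1 + n)/(-3 + n)
K(y) = -9 + 3*y + 3*y² + 3*y*(-1 + y)/(-3 + y) (K(y) = -9 + 3*((y² + ((-1 + y)/(-3 + y))*y) + y) = -9 + 3*((y² + y*(-1 + y)/(-3 + y)) + y) = -9 + 3*(y + y² + y*(-1 + y)/(-3 + y)) = -9 + (3*y + 3*y² + 3*y*(-1 + y)/(-3 + y)) = -9 + 3*y + 3*y² + 3*y*(-1 + y)/(-3 + y))
1/K(c(-27)) = 1/(3*(9 + ((-27)²)³ - ((-27)²)² - 7*(-27)²)/(-3 + (-27)²)) = 1/(3*(9 + 729³ - 1*729² - 7*729)/(-3 + 729)) = 1/(3*(9 + 387420489 - 1*531441 - 5103)/726) = 1/(3*(1/726)*(9 + 387420489 - 531441 - 5103)) = 1/(3*(1/726)*386883954) = 1/(193441977/121) = 121/193441977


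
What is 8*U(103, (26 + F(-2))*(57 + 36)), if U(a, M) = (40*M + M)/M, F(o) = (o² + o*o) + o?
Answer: 328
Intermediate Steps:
F(o) = o + 2*o² (F(o) = (o² + o²) + o = 2*o² + o = o + 2*o²)
U(a, M) = 41 (U(a, M) = (41*M)/M = 41)
8*U(103, (26 + F(-2))*(57 + 36)) = 8*41 = 328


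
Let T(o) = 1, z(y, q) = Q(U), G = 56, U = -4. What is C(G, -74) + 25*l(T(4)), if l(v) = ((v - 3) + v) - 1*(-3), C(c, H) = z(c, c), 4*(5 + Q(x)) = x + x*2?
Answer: 42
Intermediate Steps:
Q(x) = -5 + 3*x/4 (Q(x) = -5 + (x + x*2)/4 = -5 + (x + 2*x)/4 = -5 + (3*x)/4 = -5 + 3*x/4)
z(y, q) = -8 (z(y, q) = -5 + (3/4)*(-4) = -5 - 3 = -8)
C(c, H) = -8
l(v) = 2*v (l(v) = ((-3 + v) + v) + 3 = (-3 + 2*v) + 3 = 2*v)
C(G, -74) + 25*l(T(4)) = -8 + 25*(2*1) = -8 + 25*2 = -8 + 50 = 42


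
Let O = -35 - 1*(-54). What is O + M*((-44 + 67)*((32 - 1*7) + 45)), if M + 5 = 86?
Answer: 130429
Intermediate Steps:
M = 81 (M = -5 + 86 = 81)
O = 19 (O = -35 + 54 = 19)
O + M*((-44 + 67)*((32 - 1*7) + 45)) = 19 + 81*((-44 + 67)*((32 - 1*7) + 45)) = 19 + 81*(23*((32 - 7) + 45)) = 19 + 81*(23*(25 + 45)) = 19 + 81*(23*70) = 19 + 81*1610 = 19 + 130410 = 130429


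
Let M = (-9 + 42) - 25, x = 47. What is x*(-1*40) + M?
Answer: -1872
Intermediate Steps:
M = 8 (M = 33 - 25 = 8)
x*(-1*40) + M = 47*(-1*40) + 8 = 47*(-40) + 8 = -1880 + 8 = -1872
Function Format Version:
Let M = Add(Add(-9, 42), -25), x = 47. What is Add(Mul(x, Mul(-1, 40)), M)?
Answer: -1872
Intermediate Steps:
M = 8 (M = Add(33, -25) = 8)
Add(Mul(x, Mul(-1, 40)), M) = Add(Mul(47, Mul(-1, 40)), 8) = Add(Mul(47, -40), 8) = Add(-1880, 8) = -1872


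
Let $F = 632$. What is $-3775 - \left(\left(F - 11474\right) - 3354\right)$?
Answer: $10421$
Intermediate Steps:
$-3775 - \left(\left(F - 11474\right) - 3354\right) = -3775 - \left(\left(632 - 11474\right) - 3354\right) = -3775 - \left(-10842 - 3354\right) = -3775 - -14196 = -3775 + 14196 = 10421$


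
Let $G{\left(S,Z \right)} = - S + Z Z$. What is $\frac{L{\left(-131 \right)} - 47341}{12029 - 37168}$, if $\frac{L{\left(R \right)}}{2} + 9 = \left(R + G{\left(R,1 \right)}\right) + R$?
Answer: $\frac{47619}{25139} \approx 1.8942$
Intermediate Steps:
$G{\left(S,Z \right)} = Z^{2} - S$ ($G{\left(S,Z \right)} = - S + Z^{2} = Z^{2} - S$)
$L{\left(R \right)} = -16 + 2 R$ ($L{\left(R \right)} = -18 + 2 \left(\left(R - \left(-1 + R\right)\right) + R\right) = -18 + 2 \left(1 + R\right) = -18 + \left(2 + 2 R\right) = -16 + 2 R$)
$\frac{L{\left(-131 \right)} - 47341}{12029 - 37168} = \frac{\left(-16 + 2 \left(-131\right)\right) - 47341}{12029 - 37168} = \frac{\left(-16 - 262\right) - 47341}{-25139} = \left(-278 - 47341\right) \left(- \frac{1}{25139}\right) = \left(-47619\right) \left(- \frac{1}{25139}\right) = \frac{47619}{25139}$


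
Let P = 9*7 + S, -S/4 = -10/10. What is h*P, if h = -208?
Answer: -13936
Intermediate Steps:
S = 4 (S = -(-40)/10 = -4*(-1) = 4)
P = 67 (P = 9*7 + 4 = 63 + 4 = 67)
h*P = -208*67 = -13936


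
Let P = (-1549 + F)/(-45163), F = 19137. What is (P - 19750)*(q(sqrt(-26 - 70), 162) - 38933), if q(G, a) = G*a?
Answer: 34727723563854/45163 - 578007471024*I*sqrt(6)/45163 ≈ 7.6894e+8 - 3.1349e+7*I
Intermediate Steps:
P = -17588/45163 (P = (-1549 + 19137)/(-45163) = 17588*(-1/45163) = -17588/45163 ≈ -0.38943)
(P - 19750)*(q(sqrt(-26 - 70), 162) - 38933) = (-17588/45163 - 19750)*(sqrt(-26 - 70)*162 - 38933) = -891986838*(sqrt(-96)*162 - 38933)/45163 = -891986838*((4*I*sqrt(6))*162 - 38933)/45163 = -891986838*(648*I*sqrt(6) - 38933)/45163 = -891986838*(-38933 + 648*I*sqrt(6))/45163 = 34727723563854/45163 - 578007471024*I*sqrt(6)/45163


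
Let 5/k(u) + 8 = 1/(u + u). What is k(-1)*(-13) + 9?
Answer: 283/17 ≈ 16.647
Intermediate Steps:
k(u) = 5/(-8 + 1/(2*u)) (k(u) = 5/(-8 + 1/(u + u)) = 5/(-8 + 1/(2*u)))
k(-1)*(-13) + 9 = -10*(-1)/(-1 + 16*(-1))*(-13) + 9 = -10*(-1)/(-1 - 16)*(-13) + 9 = -10*(-1)/(-17)*(-13) + 9 = -10*(-1)*(-1/17)*(-13) + 9 = -10/17*(-13) + 9 = 130/17 + 9 = 283/17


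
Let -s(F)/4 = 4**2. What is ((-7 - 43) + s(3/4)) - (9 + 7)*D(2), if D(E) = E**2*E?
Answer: -242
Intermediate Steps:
D(E) = E**3
s(F) = -64 (s(F) = -4*4**2 = -4*16 = -64)
((-7 - 43) + s(3/4)) - (9 + 7)*D(2) = ((-7 - 43) - 64) - (9 + 7)*2**3 = (-50 - 64) - 16*8 = -114 - 1*128 = -114 - 128 = -242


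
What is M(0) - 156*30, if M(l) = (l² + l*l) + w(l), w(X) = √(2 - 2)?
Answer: -4680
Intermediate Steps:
w(X) = 0 (w(X) = √0 = 0)
M(l) = 2*l² (M(l) = (l² + l*l) + 0 = (l² + l²) + 0 = 2*l² + 0 = 2*l²)
M(0) - 156*30 = 2*0² - 156*30 = 2*0 - 4680 = 0 - 4680 = -4680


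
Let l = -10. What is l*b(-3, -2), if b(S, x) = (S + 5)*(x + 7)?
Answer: -100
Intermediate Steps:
b(S, x) = (5 + S)*(7 + x)
l*b(-3, -2) = -10*(35 + 5*(-2) + 7*(-3) - 3*(-2)) = -10*(35 - 10 - 21 + 6) = -10*10 = -100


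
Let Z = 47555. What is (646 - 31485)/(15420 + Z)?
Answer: -30839/62975 ≈ -0.48970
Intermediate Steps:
(646 - 31485)/(15420 + Z) = (646 - 31485)/(15420 + 47555) = -30839/62975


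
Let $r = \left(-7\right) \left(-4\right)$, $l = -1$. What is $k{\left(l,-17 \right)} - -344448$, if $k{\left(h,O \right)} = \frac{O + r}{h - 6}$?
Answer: $\frac{2411125}{7} \approx 3.4445 \cdot 10^{5}$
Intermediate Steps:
$r = 28$
$k{\left(h,O \right)} = \frac{28 + O}{-6 + h}$ ($k{\left(h,O \right)} = \frac{O + 28}{h - 6} = \frac{28 + O}{-6 + h}$)
$k{\left(l,-17 \right)} - -344448 = \frac{28 - 17}{-6 - 1} - -344448 = \frac{1}{-7} \cdot 11 + 344448 = \left(- \frac{1}{7}\right) 11 + 344448 = - \frac{11}{7} + 344448 = \frac{2411125}{7}$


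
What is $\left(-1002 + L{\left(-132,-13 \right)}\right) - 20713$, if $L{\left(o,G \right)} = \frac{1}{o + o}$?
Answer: $- \frac{5732761}{264} \approx -21715.0$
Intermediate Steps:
$L{\left(o,G \right)} = \frac{1}{2 o}$
$\left(-1002 + L{\left(-132,-13 \right)}\right) - 20713 = \left(-1002 + \frac{1}{2 \left(-132\right)}\right) - 20713 = \left(-1002 + \frac{1}{2} \left(- \frac{1}{132}\right)\right) - 20713 = \left(-1002 - \frac{1}{264}\right) - 20713 = - \frac{264529}{264} - 20713 = - \frac{5732761}{264}$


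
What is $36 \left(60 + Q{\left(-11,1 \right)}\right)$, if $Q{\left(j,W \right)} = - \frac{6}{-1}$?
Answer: $2376$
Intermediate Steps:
$Q{\left(j,W \right)} = 6$ ($Q{\left(j,W \right)} = \left(-6\right) \left(-1\right) = 6$)
$36 \left(60 + Q{\left(-11,1 \right)}\right) = 36 \left(60 + 6\right) = 36 \cdot 66 = 2376$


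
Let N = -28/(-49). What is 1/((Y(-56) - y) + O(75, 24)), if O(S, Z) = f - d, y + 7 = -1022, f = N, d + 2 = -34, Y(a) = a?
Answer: 7/7067 ≈ 0.00099052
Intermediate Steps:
N = 4/7 (N = -28*(-1/49) = 4/7 ≈ 0.57143)
d = -36 (d = -2 - 34 = -36)
f = 4/7 ≈ 0.57143
y = -1029 (y = -7 - 1022 = -1029)
O(S, Z) = 256/7 (O(S, Z) = 4/7 - 1*(-36) = 4/7 + 36 = 256/7)
1/((Y(-56) - y) + O(75, 24)) = 1/((-56 - 1*(-1029)) + 256/7) = 1/((-56 + 1029) + 256/7) = 1/(973 + 256/7) = 1/(7067/7) = 7/7067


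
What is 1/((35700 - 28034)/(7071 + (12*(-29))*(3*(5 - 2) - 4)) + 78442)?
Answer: 5331/418181968 ≈ 1.2748e-5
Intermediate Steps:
1/((35700 - 28034)/(7071 + (12*(-29))*(3*(5 - 2) - 4)) + 78442) = 1/(7666/(7071 - 348*(3*3 - 4)) + 78442) = 1/(7666/(7071 - 348*(9 - 4)) + 78442) = 1/(7666/(7071 - 348*5) + 78442) = 1/(7666/(7071 - 1740) + 78442) = 1/(7666/5331 + 78442) = 1/(418181968/5331) = 5331/418181968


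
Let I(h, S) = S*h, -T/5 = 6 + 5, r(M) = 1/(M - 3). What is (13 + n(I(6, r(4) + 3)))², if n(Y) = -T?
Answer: 4624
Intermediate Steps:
r(M) = 1/(-3 + M)
T = -55 (T = -5*(6 + 5) = -5*11 = -55)
n(Y) = 55 (n(Y) = -1*(-55) = 55)
(13 + n(I(6, r(4) + 3)))² = (13 + 55)² = 68² = 4624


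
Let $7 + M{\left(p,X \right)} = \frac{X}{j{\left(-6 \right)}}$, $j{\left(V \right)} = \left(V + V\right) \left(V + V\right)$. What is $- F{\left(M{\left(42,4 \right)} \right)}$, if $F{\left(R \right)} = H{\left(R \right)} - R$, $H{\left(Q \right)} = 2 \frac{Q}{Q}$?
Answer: $- \frac{323}{36} \approx -8.9722$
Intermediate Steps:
$H{\left(Q \right)} = 2$ ($H{\left(Q \right)} = 2 \cdot 1 = 2$)
$j{\left(V \right)} = 4 V^{2}$ ($j{\left(V \right)} = 2 V 2 V = 4 V^{2}$)
$M{\left(p,X \right)} = -7 + \frac{X}{144}$ ($M{\left(p,X \right)} = -7 + \frac{X}{4 \left(-6\right)^{2}} = -7 + \frac{X}{4 \cdot 36} = -7 + \frac{X}{144}$)
$F{\left(R \right)} = 2 - R$
$- F{\left(M{\left(42,4 \right)} \right)} = - (2 - \left(-7 + \frac{1}{144} \cdot 4\right)) = - (2 - \left(-7 + \frac{1}{36}\right)) = - (2 - - \frac{251}{36}) = - (2 + \frac{251}{36}) = \left(-1\right) \frac{323}{36} = - \frac{323}{36}$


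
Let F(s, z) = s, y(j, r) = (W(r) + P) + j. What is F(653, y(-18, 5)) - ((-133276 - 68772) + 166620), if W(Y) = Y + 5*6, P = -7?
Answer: 36081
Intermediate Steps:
W(Y) = 30 + Y (W(Y) = Y + 30 = 30 + Y)
y(j, r) = 23 + j + r (y(j, r) = ((30 + r) - 7) + j = (23 + r) + j = 23 + j + r)
F(653, y(-18, 5)) - ((-133276 - 68772) + 166620) = 653 - ((-133276 - 68772) + 166620) = 653 - (-202048 + 166620) = 653 - 1*(-35428) = 653 + 35428 = 36081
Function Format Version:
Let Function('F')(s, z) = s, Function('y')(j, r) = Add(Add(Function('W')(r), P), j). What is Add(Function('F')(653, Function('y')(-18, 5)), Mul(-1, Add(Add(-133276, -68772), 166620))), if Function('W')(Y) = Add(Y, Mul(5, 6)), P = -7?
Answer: 36081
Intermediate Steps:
Function('W')(Y) = Add(30, Y) (Function('W')(Y) = Add(Y, 30) = Add(30, Y))
Function('y')(j, r) = Add(23, j, r) (Function('y')(j, r) = Add(Add(Add(30, r), -7), j) = Add(Add(23, r), j) = Add(23, j, r))
Add(Function('F')(653, Function('y')(-18, 5)), Mul(-1, Add(Add(-133276, -68772), 166620))) = Add(653, Mul(-1, Add(Add(-133276, -68772), 166620))) = Add(653, Mul(-1, Add(-202048, 166620))) = Add(653, Mul(-1, -35428)) = Add(653, 35428) = 36081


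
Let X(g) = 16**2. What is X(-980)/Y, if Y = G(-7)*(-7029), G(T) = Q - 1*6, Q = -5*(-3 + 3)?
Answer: 128/21087 ≈ 0.0060701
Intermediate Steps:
Q = 0 (Q = -5*0 = 0)
X(g) = 256
G(T) = -6 (G(T) = 0 - 1*6 = 0 - 6 = -6)
Y = 42174 (Y = -6*(-7029) = 42174)
X(-980)/Y = 256/42174 = 256*(1/42174) = 128/21087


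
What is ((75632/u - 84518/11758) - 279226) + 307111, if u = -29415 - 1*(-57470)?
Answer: 4598481159608/164935345 ≈ 27881.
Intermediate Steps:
u = 28055 (u = -29415 + 57470 = 28055)
((75632/u - 84518/11758) - 279226) + 307111 = ((75632/28055 - 84518/11758) - 279226) + 307111 = ((75632*(1/28055) - 84518*1/11758) - 279226) + 307111 = ((75632/28055 - 42259/5879) - 279226) + 307111 = (-740935717/164935345 - 279226) + 307111 = -46054977578687/164935345 + 307111 = 4598481159608/164935345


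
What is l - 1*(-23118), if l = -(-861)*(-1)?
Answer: 22257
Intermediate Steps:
l = -861 (l = -287*3 = -861)
l - 1*(-23118) = -861 - 1*(-23118) = -861 + 23118 = 22257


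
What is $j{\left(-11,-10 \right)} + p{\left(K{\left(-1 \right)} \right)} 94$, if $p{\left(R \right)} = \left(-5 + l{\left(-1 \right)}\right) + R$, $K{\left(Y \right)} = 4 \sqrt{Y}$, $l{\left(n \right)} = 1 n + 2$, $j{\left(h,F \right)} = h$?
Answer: $-387 + 376 i \approx -387.0 + 376.0 i$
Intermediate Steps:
$l{\left(n \right)} = 2 + n$ ($l{\left(n \right)} = n + 2 = 2 + n$)
$p{\left(R \right)} = -4 + R$ ($p{\left(R \right)} = \left(-5 + \left(2 - 1\right)\right) + R = \left(-5 + 1\right) + R = -4 + R$)
$j{\left(-11,-10 \right)} + p{\left(K{\left(-1 \right)} \right)} 94 = -11 + \left(-4 + 4 \sqrt{-1}\right) 94 = -11 + \left(-4 + 4 i\right) 94 = -11 - \left(376 - 376 i\right) = -387 + 376 i$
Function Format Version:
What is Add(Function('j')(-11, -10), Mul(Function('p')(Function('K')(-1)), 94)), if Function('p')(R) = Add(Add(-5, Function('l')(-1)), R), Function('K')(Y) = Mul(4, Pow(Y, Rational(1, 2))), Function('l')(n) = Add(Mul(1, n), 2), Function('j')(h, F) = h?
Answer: Add(-387, Mul(376, I)) ≈ Add(-387.00, Mul(376.00, I))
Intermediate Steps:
Function('l')(n) = Add(2, n) (Function('l')(n) = Add(n, 2) = Add(2, n))
Function('p')(R) = Add(-4, R) (Function('p')(R) = Add(Add(-5, Add(2, -1)), R) = Add(Add(-5, 1), R) = Add(-4, R))
Add(Function('j')(-11, -10), Mul(Function('p')(Function('K')(-1)), 94)) = Add(-11, Mul(Add(-4, Mul(4, Pow(-1, Rational(1, 2)))), 94)) = Add(-11, Mul(Add(-4, Mul(4, I)), 94)) = Add(-11, Add(-376, Mul(376, I))) = Add(-387, Mul(376, I))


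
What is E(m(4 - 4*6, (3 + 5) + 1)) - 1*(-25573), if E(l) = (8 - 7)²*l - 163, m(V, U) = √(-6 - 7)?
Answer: 25410 + I*√13 ≈ 25410.0 + 3.6056*I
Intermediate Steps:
m(V, U) = I*√13 (m(V, U) = √(-13) = I*√13)
E(l) = -163 + l (E(l) = 1²*l - 163 = 1*l - 163 = l - 163 = -163 + l)
E(m(4 - 4*6, (3 + 5) + 1)) - 1*(-25573) = (-163 + I*√13) - 1*(-25573) = (-163 + I*√13) + 25573 = 25410 + I*√13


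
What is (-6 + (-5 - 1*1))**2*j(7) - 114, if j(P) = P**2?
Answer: 6942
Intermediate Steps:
(-6 + (-5 - 1*1))**2*j(7) - 114 = (-6 + (-5 - 1*1))**2*7**2 - 114 = (-6 + (-5 - 1))**2*49 - 114 = (-6 - 6)**2*49 - 114 = (-12)**2*49 - 114 = 144*49 - 114 = 7056 - 114 = 6942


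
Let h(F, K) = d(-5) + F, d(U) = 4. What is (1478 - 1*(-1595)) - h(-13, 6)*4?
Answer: 3109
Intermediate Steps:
h(F, K) = 4 + F
(1478 - 1*(-1595)) - h(-13, 6)*4 = (1478 - 1*(-1595)) - (4 - 13)*4 = (1478 + 1595) - (-9)*4 = 3073 - 1*(-36) = 3073 + 36 = 3109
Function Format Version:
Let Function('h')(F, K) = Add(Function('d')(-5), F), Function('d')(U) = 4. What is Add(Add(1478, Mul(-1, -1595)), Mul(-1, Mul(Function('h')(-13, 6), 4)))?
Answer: 3109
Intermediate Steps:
Function('h')(F, K) = Add(4, F)
Add(Add(1478, Mul(-1, -1595)), Mul(-1, Mul(Function('h')(-13, 6), 4))) = Add(Add(1478, Mul(-1, -1595)), Mul(-1, Mul(Add(4, -13), 4))) = Add(Add(1478, 1595), Mul(-1, Mul(-9, 4))) = Add(3073, Mul(-1, -36)) = Add(3073, 36) = 3109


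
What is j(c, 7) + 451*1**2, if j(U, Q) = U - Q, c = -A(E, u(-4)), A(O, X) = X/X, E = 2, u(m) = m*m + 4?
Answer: 443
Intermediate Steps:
u(m) = 4 + m**2 (u(m) = m**2 + 4 = 4 + m**2)
A(O, X) = 1
c = -1 (c = -1*1 = -1)
j(c, 7) + 451*1**2 = (-1 - 1*7) + 451*1**2 = (-1 - 7) + 451*1 = -8 + 451 = 443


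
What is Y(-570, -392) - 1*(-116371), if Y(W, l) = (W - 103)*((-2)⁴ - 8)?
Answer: 110987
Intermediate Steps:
Y(W, l) = -824 + 8*W (Y(W, l) = (-103 + W)*(16 - 8) = (-103 + W)*8 = -824 + 8*W)
Y(-570, -392) - 1*(-116371) = (-824 + 8*(-570)) - 1*(-116371) = (-824 - 4560) + 116371 = -5384 + 116371 = 110987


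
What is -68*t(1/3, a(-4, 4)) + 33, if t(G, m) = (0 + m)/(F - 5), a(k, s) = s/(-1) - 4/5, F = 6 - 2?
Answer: -1467/5 ≈ -293.40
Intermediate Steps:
F = 4
a(k, s) = -⅘ - s (a(k, s) = s*(-1) - 4*⅕ = -s - ⅘ = -⅘ - s)
t(G, m) = -m (t(G, m) = (0 + m)/(4 - 5) = m/(-1) = m*(-1) = -m)
-68*t(1/3, a(-4, 4)) + 33 = -(-68)*(-⅘ - 1*4) + 33 = -(-68)*(-⅘ - 4) + 33 = -(-68)*(-24)/5 + 33 = -68*24/5 + 33 = -1632/5 + 33 = -1467/5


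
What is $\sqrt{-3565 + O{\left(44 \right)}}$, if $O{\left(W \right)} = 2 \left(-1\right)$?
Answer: $i \sqrt{3567} \approx 59.724 i$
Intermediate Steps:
$O{\left(W \right)} = -2$
$\sqrt{-3565 + O{\left(44 \right)}} = \sqrt{-3565 - 2} = \sqrt{-3567} = i \sqrt{3567}$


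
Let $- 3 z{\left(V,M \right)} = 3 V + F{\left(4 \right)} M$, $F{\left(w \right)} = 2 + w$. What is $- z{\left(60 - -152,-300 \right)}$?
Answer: $-388$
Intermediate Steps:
$z{\left(V,M \right)} = - V - 2 M$ ($z{\left(V,M \right)} = - \frac{3 V + \left(2 + 4\right) M}{3} = - \frac{3 V + 6 M}{3} = - V - 2 M$)
$- z{\left(60 - -152,-300 \right)} = - (- (60 - -152) - -600) = - (- (60 + 152) + 600) = - (\left(-1\right) 212 + 600) = - (-212 + 600) = \left(-1\right) 388 = -388$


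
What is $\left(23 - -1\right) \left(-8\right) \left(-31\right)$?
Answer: $5952$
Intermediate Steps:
$\left(23 - -1\right) \left(-8\right) \left(-31\right) = \left(23 + 1\right) \left(-8\right) \left(-31\right) = 24 \left(-8\right) \left(-31\right) = \left(-192\right) \left(-31\right) = 5952$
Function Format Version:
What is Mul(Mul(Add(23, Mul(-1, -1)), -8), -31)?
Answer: 5952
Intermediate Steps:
Mul(Mul(Add(23, Mul(-1, -1)), -8), -31) = Mul(Mul(Add(23, 1), -8), -31) = Mul(Mul(24, -8), -31) = Mul(-192, -31) = 5952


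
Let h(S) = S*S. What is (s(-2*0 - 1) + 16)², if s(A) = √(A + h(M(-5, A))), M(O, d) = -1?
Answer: 256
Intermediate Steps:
h(S) = S²
s(A) = √(1 + A) (s(A) = √(A + (-1)²) = √(A + 1) = √(1 + A))
(s(-2*0 - 1) + 16)² = (√(1 + (-2*0 - 1)) + 16)² = (√(1 + (0 - 1)) + 16)² = (√(1 - 1) + 16)² = (√0 + 16)² = (0 + 16)² = 16² = 256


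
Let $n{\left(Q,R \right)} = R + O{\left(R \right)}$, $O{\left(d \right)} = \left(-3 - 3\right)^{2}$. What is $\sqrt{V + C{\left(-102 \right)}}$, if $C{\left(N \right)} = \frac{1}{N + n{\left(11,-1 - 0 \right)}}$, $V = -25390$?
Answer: $\frac{i \sqrt{113975777}}{67} \approx 159.34 i$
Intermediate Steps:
$O{\left(d \right)} = 36$ ($O{\left(d \right)} = \left(-6\right)^{2} = 36$)
$n{\left(Q,R \right)} = 36 + R$ ($n{\left(Q,R \right)} = R + 36 = 36 + R$)
$C{\left(N \right)} = \frac{1}{35 + N}$ ($C{\left(N \right)} = \frac{1}{N + \left(36 - 1\right)} = \frac{1}{N + 35} = \frac{1}{35 + N}$)
$\sqrt{V + C{\left(-102 \right)}} = \sqrt{-25390 + \frac{1}{35 - 102}} = \sqrt{-25390 + \frac{1}{-67}} = \sqrt{-25390 - \frac{1}{67}} = \sqrt{- \frac{1701131}{67}} = \frac{i \sqrt{113975777}}{67}$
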